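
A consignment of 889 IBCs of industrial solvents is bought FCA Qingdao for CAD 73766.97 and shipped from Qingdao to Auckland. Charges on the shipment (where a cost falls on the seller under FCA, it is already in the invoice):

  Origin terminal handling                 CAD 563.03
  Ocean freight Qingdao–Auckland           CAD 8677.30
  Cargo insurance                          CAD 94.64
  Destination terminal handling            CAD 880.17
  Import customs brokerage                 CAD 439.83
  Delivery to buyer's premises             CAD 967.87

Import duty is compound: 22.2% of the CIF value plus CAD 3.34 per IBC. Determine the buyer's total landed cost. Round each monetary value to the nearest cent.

FCA: the seller delivers export-cleared goods to the carrier; the buyer bears costs from that point.
CIF value = FCA price + origin terminal + freight + insurance = 73766.97 + 563.03 + 8677.30 + 94.64 = 83101.94
Ad valorem component: 83101.94 × 22.2% = 18448.63
Specific component: 889 × 3.34 = 2969.26
Import duty = 18448.63 + 2969.26 = 21417.89
Buyer bears: origin terminal 563.03 + freight 8677.30 + insurance 94.64 + destination terminal 880.17 + brokerage 439.83 + delivery 967.87 + duty 21417.89 = 33040.73
Landed cost = invoice 73766.97 + 33040.73 = 106807.70

Total landed cost: CAD 106807.70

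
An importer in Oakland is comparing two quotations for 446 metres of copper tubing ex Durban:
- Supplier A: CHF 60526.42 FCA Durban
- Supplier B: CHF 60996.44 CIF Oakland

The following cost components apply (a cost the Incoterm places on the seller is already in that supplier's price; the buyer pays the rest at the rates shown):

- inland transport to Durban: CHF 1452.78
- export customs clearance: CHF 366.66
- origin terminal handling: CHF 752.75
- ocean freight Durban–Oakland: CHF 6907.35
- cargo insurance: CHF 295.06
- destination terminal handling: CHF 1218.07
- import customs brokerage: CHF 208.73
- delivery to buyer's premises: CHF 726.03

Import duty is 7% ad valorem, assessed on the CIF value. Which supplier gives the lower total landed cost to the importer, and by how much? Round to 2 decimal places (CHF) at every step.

Supplier A (FCA):
CIF value = FCA price + origin terminal + freight + insurance = 60526.42 + 752.75 + 6907.35 + 295.06 = 68481.58
Import duty = 68481.58 × 7% = 4793.71
Buyer bears (A): 752.75 + 6907.35 + 295.06 + 1218.07 + 208.73 + 726.03 = 10107.99
Landed cost (A) = invoice 60526.42 + 10107.99 + duty 4793.71 = 75428.12
Supplier B (CIF):
The CIF price already equals the CIF value: 60996.44
Import duty = 60996.44 × 7% = 4269.75
Buyer bears (B): 1218.07 + 208.73 + 726.03 = 2152.83
Landed cost (B) = invoice 60996.44 + 2152.83 + duty 4269.75 = 67419.02
Difference = |75428.12 − 67419.02| = 8009.10

Supplier B is cheaper by CHF 8009.10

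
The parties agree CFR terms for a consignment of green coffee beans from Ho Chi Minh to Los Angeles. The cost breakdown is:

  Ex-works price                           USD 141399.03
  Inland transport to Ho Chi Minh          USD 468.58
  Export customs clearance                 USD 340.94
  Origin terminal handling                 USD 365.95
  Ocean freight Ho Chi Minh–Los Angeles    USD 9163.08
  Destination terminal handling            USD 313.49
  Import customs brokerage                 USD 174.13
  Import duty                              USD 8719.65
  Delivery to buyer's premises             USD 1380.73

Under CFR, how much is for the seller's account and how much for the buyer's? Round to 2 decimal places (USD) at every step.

Seller: USD 151737.58; buyer: USD 10588.00

CFR: the seller pays costs through ocean freight to the destination port, but not insurance.
Seller's account: goods 141399.03 + inland to port 468.58 + export clearance 340.94 + origin terminal 365.95 + freight 9163.08 = 151737.58
Buyer's account: destination terminal 313.49 + brokerage 174.13 + duty 8719.65 + delivery 1380.73 = 10588.00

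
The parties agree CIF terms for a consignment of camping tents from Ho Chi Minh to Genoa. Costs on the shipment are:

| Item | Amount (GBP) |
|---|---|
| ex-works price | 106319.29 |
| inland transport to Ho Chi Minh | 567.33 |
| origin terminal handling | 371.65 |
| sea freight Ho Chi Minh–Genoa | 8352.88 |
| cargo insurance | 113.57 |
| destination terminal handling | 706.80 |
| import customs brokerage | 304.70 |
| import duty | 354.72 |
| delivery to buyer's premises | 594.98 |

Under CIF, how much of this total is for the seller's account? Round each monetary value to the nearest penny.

Seller's account: GBP 115724.72

CIF: the seller pays costs through ocean freight and marine insurance to the destination port.
Seller's account: goods 106319.29 + inland to port 567.33 + origin terminal 371.65 + freight 8352.88 + insurance 113.57 = 115724.72
Buyer's account: destination terminal 706.80 + brokerage 304.70 + duty 354.72 + delivery 594.98 = 1961.20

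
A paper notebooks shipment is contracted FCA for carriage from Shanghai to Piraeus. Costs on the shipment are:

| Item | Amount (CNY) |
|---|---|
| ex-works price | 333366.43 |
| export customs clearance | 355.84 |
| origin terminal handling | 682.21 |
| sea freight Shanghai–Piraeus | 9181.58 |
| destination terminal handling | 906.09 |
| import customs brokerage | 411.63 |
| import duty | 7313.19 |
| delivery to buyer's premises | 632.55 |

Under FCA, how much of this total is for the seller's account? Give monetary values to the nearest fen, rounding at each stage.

FCA: the seller delivers export-cleared goods to the carrier; the buyer bears costs from that point.
Seller's account: goods 333366.43 + export clearance 355.84 = 333722.27
Buyer's account: origin terminal 682.21 + freight 9181.58 + destination terminal 906.09 + brokerage 411.63 + duty 7313.19 + delivery 632.55 = 19127.25

Seller's account: CNY 333722.27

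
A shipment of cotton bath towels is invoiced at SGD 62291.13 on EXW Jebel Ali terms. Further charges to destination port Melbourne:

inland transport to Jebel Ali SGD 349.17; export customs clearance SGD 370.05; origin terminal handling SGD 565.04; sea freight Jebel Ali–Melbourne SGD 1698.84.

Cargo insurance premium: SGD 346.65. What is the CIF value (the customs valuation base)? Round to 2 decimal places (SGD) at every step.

CIF = EXW price + pre-shipment costs + freight + insurance
CIF = 62291.13 + 349.17 + 370.05 + 565.04 + 1698.84 + 346.65 = 65620.88

CIF value: SGD 65620.88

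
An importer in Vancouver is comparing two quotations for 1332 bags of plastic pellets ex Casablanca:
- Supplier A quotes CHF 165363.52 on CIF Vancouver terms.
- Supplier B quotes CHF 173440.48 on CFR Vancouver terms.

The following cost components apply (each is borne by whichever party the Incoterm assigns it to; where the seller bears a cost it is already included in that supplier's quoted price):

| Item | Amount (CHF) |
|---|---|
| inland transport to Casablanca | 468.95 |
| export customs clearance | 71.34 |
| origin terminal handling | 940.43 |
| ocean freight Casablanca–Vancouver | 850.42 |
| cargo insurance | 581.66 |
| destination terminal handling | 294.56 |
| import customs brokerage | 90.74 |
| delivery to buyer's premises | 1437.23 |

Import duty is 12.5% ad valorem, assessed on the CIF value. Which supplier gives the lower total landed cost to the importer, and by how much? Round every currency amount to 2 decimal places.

Supplier A (CIF):
The CIF price already equals the CIF value: 165363.52
Import duty = 165363.52 × 12.5% = 20670.44
Buyer bears (A): 294.56 + 90.74 + 1437.23 = 1822.53
Landed cost (A) = invoice 165363.52 + 1822.53 + duty 20670.44 = 187856.49
Supplier B (CFR):
CIF value = CFR price + insurance = 173440.48 + 581.66 = 174022.14
Import duty = 174022.14 × 12.5% = 21752.77
Buyer bears (B): 581.66 + 294.56 + 90.74 + 1437.23 = 2404.19
Landed cost (B) = invoice 173440.48 + 2404.19 + duty 21752.77 = 197597.44
Difference = |187856.49 − 197597.44| = 9740.95

Supplier A is cheaper by CHF 9740.95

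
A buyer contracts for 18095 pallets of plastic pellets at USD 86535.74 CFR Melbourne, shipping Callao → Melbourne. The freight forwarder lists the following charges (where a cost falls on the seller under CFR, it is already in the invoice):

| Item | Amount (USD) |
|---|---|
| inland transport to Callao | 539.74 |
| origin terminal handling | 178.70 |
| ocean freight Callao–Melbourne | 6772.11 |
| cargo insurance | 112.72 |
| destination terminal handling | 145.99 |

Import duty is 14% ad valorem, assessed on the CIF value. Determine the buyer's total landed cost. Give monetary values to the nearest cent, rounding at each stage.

CFR: the seller pays costs through ocean freight to the destination port, but not insurance.
Already in the invoice (seller's account under CFR): inland to port, origin terminal, freight — exclude.
CIF value = CFR price + insurance = 86535.74 + 112.72 = 86648.46
Import duty = 86648.46 × 14% = 12130.78
Buyer bears: insurance 112.72 + destination terminal 145.99 + duty 12130.78 = 12389.49
Landed cost = invoice 86535.74 + 12389.49 = 98925.23

Total landed cost: USD 98925.23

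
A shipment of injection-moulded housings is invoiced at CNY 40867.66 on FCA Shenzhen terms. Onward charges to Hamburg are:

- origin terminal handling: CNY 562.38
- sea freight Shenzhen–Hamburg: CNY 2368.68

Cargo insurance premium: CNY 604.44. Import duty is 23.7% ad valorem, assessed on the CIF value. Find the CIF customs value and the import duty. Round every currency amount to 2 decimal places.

CIF = FCA price + pre-shipment costs + freight + insurance
CIF = 40867.66 + 562.38 + 2368.68 + 604.44 = 44403.16
Import duty = 44403.16 × 23.7% = 10523.55

CIF value: CNY 44403.16; import duty: CNY 10523.55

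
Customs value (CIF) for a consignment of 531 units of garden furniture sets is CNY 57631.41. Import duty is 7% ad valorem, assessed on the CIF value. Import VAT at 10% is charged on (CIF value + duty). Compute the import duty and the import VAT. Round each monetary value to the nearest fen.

Import duty: CNY 4034.20; import VAT: CNY 6166.56

Import duty = 57631.41 × 7% = 4034.20
VAT base = CIF + duty = 57631.41 + 4034.20 = 61665.61
Import VAT = 61665.61 × 10% = 6166.56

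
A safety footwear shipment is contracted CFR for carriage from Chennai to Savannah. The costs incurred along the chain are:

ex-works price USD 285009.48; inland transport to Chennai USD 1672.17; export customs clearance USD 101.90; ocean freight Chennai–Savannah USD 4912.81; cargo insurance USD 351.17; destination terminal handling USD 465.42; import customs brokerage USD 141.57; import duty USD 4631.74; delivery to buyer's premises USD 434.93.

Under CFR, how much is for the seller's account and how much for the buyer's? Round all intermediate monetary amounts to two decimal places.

CFR: the seller pays costs through ocean freight to the destination port, but not insurance.
Seller's account: goods 285009.48 + inland to port 1672.17 + export clearance 101.90 + freight 4912.81 = 291696.36
Buyer's account: insurance 351.17 + destination terminal 465.42 + brokerage 141.57 + duty 4631.74 + delivery 434.93 = 6024.83

Seller: USD 291696.36; buyer: USD 6024.83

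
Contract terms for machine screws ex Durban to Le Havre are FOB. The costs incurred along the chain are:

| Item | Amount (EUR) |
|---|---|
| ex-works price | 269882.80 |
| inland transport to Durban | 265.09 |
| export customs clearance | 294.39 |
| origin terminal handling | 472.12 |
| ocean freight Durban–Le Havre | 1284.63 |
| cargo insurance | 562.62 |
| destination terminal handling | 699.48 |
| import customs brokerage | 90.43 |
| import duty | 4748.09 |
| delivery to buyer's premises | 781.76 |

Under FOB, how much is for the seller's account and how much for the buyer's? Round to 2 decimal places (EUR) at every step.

FOB: the seller bears costs until goods are on board at the origin port; the buyer bears freight, insurance and all costs thereafter.
Seller's account: goods 269882.80 + inland to port 265.09 + export clearance 294.39 + origin terminal 472.12 = 270914.40
Buyer's account: freight 1284.63 + insurance 562.62 + destination terminal 699.48 + brokerage 90.43 + duty 4748.09 + delivery 781.76 = 8167.01

Seller: EUR 270914.40; buyer: EUR 8167.01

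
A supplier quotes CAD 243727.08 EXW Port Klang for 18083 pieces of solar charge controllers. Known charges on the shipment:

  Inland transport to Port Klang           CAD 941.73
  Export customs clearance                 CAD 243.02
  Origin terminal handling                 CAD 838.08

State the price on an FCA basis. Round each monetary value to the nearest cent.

Not relevant to the conversion: origin terminal — on the buyer under both terms; not part of either seller's price.
From EXW to FCA, the seller additionally bears: inland to port, export clearance.
FCA price = 243727.08 + 941.73 + 243.02 = 244911.83

FCA price: CAD 244911.83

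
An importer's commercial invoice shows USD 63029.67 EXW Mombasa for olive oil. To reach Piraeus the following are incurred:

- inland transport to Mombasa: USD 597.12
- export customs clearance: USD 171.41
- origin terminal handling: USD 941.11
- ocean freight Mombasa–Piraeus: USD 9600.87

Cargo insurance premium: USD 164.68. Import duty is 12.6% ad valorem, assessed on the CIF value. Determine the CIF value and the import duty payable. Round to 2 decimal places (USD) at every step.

CIF value: USD 74504.86; import duty: USD 9387.61

CIF = EXW price + pre-shipment costs + freight + insurance
CIF = 63029.67 + 597.12 + 171.41 + 941.11 + 9600.87 + 164.68 = 74504.86
Import duty = 74504.86 × 12.6% = 9387.61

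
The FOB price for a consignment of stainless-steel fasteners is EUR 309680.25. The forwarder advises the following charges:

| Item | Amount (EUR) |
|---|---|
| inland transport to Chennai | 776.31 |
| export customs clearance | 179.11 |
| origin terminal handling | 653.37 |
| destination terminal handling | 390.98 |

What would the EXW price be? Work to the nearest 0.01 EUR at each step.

Not relevant to the conversion: destination terminal — on the buyer under both terms; not part of either seller's price.
From FOB to EXW, the seller no longer bears: inland to port, export clearance, origin terminal.
EXW price = 309680.25 − 776.31 − 179.11 − 653.37 = 308071.46

EXW price: EUR 308071.46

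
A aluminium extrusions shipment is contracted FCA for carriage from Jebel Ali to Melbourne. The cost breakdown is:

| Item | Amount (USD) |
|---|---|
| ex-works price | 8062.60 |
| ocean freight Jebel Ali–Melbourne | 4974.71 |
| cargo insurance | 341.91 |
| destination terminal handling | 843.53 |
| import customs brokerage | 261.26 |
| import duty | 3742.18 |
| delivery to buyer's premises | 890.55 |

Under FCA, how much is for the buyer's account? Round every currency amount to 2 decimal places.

Buyer's account: USD 11054.14

FCA: the seller delivers export-cleared goods to the carrier; the buyer bears costs from that point.
Seller's account: goods 8062.60 = 8062.60
Buyer's account: freight 4974.71 + insurance 341.91 + destination terminal 843.53 + brokerage 261.26 + duty 3742.18 + delivery 890.55 = 11054.14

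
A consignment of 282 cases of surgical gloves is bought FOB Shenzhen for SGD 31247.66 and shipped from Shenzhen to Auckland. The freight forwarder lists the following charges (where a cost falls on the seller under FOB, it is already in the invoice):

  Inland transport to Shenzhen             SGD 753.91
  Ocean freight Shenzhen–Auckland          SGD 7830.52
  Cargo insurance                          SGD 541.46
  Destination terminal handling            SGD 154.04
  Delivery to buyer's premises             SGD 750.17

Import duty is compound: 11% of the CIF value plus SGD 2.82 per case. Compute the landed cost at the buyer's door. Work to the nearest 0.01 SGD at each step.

Total landed cost: SGD 45677.25

FOB: the seller bears costs until goods are on board at the origin port; the buyer bears freight, insurance and all costs thereafter.
Already in the invoice (seller's account under FOB): inland to port — exclude.
CIF value = FOB price + freight + insurance = 31247.66 + 7830.52 + 541.46 = 39619.64
Ad valorem component: 39619.64 × 11% = 4358.16
Specific component: 282 × 2.82 = 795.24
Import duty = 4358.16 + 795.24 = 5153.40
Buyer bears: freight 7830.52 + insurance 541.46 + destination terminal 154.04 + delivery 750.17 + duty 5153.40 = 14429.59
Landed cost = invoice 31247.66 + 14429.59 = 45677.25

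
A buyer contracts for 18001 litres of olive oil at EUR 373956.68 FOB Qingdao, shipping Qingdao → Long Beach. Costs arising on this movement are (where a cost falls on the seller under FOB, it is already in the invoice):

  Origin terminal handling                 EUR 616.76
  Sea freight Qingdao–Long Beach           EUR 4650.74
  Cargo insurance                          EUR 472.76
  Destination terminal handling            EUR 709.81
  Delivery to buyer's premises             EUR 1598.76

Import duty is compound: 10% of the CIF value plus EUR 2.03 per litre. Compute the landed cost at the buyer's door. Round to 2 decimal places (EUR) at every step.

Total landed cost: EUR 455838.80

FOB: the seller bears costs until goods are on board at the origin port; the buyer bears freight, insurance and all costs thereafter.
Already in the invoice (seller's account under FOB): origin terminal — exclude.
CIF value = FOB price + freight + insurance = 373956.68 + 4650.74 + 472.76 = 379080.18
Ad valorem component: 379080.18 × 10% = 37908.02
Specific component: 18001 × 2.03 = 36542.03
Import duty = 37908.02 + 36542.03 = 74450.05
Buyer bears: freight 4650.74 + insurance 472.76 + destination terminal 709.81 + delivery 1598.76 + duty 74450.05 = 81882.12
Landed cost = invoice 373956.68 + 81882.12 = 455838.80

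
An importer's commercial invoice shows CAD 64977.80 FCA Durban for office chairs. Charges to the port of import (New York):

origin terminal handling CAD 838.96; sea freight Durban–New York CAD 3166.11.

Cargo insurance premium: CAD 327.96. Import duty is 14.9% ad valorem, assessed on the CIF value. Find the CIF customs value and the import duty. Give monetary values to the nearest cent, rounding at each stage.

CIF value: CAD 69310.83; import duty: CAD 10327.31

CIF = FCA price + pre-shipment costs + freight + insurance
CIF = 64977.80 + 838.96 + 3166.11 + 327.96 = 69310.83
Import duty = 69310.83 × 14.9% = 10327.31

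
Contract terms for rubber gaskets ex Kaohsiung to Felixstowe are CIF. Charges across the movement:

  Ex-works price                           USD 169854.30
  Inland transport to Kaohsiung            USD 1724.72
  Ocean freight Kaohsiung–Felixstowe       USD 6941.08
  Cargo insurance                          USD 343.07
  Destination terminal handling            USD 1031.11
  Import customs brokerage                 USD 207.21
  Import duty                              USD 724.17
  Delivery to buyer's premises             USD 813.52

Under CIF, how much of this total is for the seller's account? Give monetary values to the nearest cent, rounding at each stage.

Seller's account: USD 178863.17

CIF: the seller pays costs through ocean freight and marine insurance to the destination port.
Seller's account: goods 169854.30 + inland to port 1724.72 + freight 6941.08 + insurance 343.07 = 178863.17
Buyer's account: destination terminal 1031.11 + brokerage 207.21 + duty 724.17 + delivery 813.52 = 2776.01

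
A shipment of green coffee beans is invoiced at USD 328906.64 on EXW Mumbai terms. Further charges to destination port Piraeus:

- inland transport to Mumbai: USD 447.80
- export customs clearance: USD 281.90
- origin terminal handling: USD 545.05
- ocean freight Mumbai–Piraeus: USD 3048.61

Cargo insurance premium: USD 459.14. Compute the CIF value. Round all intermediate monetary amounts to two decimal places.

CIF value: USD 333689.14

CIF = EXW price + pre-shipment costs + freight + insurance
CIF = 328906.64 + 447.80 + 281.90 + 545.05 + 3048.61 + 459.14 = 333689.14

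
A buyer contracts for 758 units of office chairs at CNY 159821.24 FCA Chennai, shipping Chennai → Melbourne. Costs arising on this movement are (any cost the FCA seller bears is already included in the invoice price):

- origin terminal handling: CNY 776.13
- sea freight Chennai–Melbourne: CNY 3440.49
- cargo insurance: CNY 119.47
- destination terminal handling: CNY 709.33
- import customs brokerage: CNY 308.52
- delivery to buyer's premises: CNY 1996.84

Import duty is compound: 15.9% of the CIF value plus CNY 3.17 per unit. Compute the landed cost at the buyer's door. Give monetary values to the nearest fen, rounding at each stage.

Total landed cost: CNY 195675.90

FCA: the seller delivers export-cleared goods to the carrier; the buyer bears costs from that point.
CIF value = FCA price + origin terminal + freight + insurance = 159821.24 + 776.13 + 3440.49 + 119.47 = 164157.33
Ad valorem component: 164157.33 × 15.9% = 26101.02
Specific component: 758 × 3.17 = 2402.86
Import duty = 26101.02 + 2402.86 = 28503.88
Buyer bears: origin terminal 776.13 + freight 3440.49 + insurance 119.47 + destination terminal 709.33 + brokerage 308.52 + delivery 1996.84 + duty 28503.88 = 35854.66
Landed cost = invoice 159821.24 + 35854.66 = 195675.90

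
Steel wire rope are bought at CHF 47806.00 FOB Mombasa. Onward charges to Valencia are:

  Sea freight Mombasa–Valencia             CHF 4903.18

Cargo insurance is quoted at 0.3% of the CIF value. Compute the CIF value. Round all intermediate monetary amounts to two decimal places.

CIF value: CHF 52867.78

Let C be the CIF value. C = FOB price + freight + 0.3% × C
C − 0.3% × C = 47806.00 + 4903.18
0.997 × C = 52709.18
C = 52709.18 / 0.997 = 52867.78
Insurance premium = 0.3% × 52867.78 = 158.60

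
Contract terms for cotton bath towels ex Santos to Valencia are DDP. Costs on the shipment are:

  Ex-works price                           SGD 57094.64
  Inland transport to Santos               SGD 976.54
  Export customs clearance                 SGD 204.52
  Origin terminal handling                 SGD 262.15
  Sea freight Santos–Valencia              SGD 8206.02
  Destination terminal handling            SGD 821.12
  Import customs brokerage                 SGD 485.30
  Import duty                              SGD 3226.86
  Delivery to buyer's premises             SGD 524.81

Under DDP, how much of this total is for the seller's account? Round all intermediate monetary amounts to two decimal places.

DDP: the seller bears all costs including import duty.
Seller's account: goods 57094.64 + inland to port 976.54 + export clearance 204.52 + origin terminal 262.15 + freight 8206.02 + destination terminal 821.12 + brokerage 485.30 + duty 3226.86 + delivery 524.81 = 71801.96
Buyer's account: 0.00

Seller's account: SGD 71801.96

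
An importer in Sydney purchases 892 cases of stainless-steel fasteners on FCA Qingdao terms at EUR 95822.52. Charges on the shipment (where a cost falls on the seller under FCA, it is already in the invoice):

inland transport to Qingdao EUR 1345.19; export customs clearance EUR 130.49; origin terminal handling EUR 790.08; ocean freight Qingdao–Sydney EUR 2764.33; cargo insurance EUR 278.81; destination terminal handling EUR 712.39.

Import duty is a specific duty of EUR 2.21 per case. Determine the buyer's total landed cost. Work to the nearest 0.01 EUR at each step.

Total landed cost: EUR 102339.45

FCA: the seller delivers export-cleared goods to the carrier; the buyer bears costs from that point.
Already in the invoice (seller's account under FCA): inland to port, export clearance — exclude.
CIF value = FCA price + origin terminal + freight + insurance = 95822.52 + 790.08 + 2764.33 + 278.81 = 99655.74
Import duty = 892 × 2.21 = 1971.32
Buyer bears: origin terminal 790.08 + freight 2764.33 + insurance 278.81 + destination terminal 712.39 + duty 1971.32 = 6516.93
Landed cost = invoice 95822.52 + 6516.93 = 102339.45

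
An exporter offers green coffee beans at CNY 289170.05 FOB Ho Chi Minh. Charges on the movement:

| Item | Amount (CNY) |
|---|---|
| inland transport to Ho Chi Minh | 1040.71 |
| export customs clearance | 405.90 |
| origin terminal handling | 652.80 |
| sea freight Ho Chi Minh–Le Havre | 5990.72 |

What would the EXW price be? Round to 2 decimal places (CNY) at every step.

EXW price: CNY 287070.64

Not relevant to the conversion: freight — on the buyer under both terms; not part of either seller's price.
From FOB to EXW, the seller no longer bears: inland to port, export clearance, origin terminal.
EXW price = 289170.05 − 1040.71 − 405.90 − 652.80 = 287070.64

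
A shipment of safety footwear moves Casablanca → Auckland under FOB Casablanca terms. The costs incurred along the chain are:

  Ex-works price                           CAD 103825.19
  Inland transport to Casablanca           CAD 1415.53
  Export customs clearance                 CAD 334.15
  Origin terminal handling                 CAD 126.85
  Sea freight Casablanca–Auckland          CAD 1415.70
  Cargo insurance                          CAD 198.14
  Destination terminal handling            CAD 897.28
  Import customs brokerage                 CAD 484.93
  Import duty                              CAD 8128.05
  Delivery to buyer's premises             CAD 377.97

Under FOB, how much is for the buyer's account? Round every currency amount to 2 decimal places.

FOB: the seller bears costs until goods are on board at the origin port; the buyer bears freight, insurance and all costs thereafter.
Seller's account: goods 103825.19 + inland to port 1415.53 + export clearance 334.15 + origin terminal 126.85 = 105701.72
Buyer's account: freight 1415.70 + insurance 198.14 + destination terminal 897.28 + brokerage 484.93 + duty 8128.05 + delivery 377.97 = 11502.07

Buyer's account: CAD 11502.07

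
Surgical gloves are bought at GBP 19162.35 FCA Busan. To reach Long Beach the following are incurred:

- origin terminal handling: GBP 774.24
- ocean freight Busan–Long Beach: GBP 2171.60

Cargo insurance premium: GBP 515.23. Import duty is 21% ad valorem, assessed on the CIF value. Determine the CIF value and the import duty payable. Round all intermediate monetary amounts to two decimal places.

CIF = FCA price + pre-shipment costs + freight + insurance
CIF = 19162.35 + 774.24 + 2171.60 + 515.23 = 22623.42
Import duty = 22623.42 × 21% = 4750.92

CIF value: GBP 22623.42; import duty: GBP 4750.92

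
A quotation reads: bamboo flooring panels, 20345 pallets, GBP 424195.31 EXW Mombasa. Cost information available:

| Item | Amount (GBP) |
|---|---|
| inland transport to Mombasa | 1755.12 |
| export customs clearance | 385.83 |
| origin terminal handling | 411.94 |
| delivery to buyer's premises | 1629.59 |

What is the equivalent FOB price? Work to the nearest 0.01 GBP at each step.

FOB price: GBP 426748.20

Not relevant to the conversion: delivery — on the buyer under both terms; not part of either seller's price.
From EXW to FOB, the seller additionally bears: inland to port, export clearance, origin terminal.
FOB price = 424195.31 + 1755.12 + 385.83 + 411.94 = 426748.20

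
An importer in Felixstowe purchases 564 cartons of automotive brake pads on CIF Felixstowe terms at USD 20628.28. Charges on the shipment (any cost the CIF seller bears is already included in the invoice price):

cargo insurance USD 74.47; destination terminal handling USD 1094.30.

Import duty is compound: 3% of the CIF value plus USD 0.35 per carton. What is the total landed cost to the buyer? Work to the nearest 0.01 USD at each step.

CIF: the seller pays costs through ocean freight and marine insurance to the destination port.
Already in the invoice (seller's account under CIF): insurance — exclude.
The CIF price already equals the CIF value: 20628.28
Ad valorem component: 20628.28 × 3% = 618.85
Specific component: 564 × 0.35 = 197.40
Import duty = 618.85 + 197.40 = 816.25
Buyer bears: destination terminal 1094.30 + duty 816.25 = 1910.55
Landed cost = invoice 20628.28 + 1910.55 = 22538.83

Total landed cost: USD 22538.83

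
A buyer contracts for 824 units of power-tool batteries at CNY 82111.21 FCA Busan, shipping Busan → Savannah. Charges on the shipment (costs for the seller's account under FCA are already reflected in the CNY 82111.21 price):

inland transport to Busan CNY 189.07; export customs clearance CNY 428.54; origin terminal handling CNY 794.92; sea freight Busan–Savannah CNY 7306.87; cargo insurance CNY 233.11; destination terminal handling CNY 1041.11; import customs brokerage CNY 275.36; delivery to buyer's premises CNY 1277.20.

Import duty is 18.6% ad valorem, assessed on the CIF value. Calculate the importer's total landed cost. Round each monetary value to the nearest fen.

FCA: the seller delivers export-cleared goods to the carrier; the buyer bears costs from that point.
Already in the invoice (seller's account under FCA): inland to port, export clearance — exclude.
CIF value = FCA price + origin terminal + freight + insurance = 82111.21 + 794.92 + 7306.87 + 233.11 = 90446.11
Import duty = 90446.11 × 18.6% = 16822.98
Buyer bears: origin terminal 794.92 + freight 7306.87 + insurance 233.11 + destination terminal 1041.11 + brokerage 275.36 + delivery 1277.20 + duty 16822.98 = 27751.55
Landed cost = invoice 82111.21 + 27751.55 = 109862.76

Total landed cost: CNY 109862.76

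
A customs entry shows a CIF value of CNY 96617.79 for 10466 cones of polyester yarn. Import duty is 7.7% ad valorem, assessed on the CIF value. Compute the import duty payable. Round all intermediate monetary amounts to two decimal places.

Import duty = 96617.79 × 7.7% = 7439.57

Import duty: CNY 7439.57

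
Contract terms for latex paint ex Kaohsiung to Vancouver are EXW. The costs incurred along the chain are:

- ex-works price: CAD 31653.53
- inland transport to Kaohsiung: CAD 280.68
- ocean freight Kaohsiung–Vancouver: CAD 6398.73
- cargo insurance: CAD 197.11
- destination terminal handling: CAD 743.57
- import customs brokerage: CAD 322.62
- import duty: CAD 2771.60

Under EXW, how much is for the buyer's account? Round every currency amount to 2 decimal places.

EXW: the seller makes goods available at their premises; the buyer bears all onward costs.
Seller's account: goods 31653.53 = 31653.53
Buyer's account: inland to port 280.68 + freight 6398.73 + insurance 197.11 + destination terminal 743.57 + brokerage 322.62 + duty 2771.60 = 10714.31

Buyer's account: CAD 10714.31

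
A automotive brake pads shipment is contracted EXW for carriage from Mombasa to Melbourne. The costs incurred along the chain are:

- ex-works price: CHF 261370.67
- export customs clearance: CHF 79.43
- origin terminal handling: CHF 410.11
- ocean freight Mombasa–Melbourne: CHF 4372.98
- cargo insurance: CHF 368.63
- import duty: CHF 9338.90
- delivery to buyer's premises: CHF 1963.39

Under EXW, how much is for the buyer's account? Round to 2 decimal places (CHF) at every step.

EXW: the seller makes goods available at their premises; the buyer bears all onward costs.
Seller's account: goods 261370.67 = 261370.67
Buyer's account: export clearance 79.43 + origin terminal 410.11 + freight 4372.98 + insurance 368.63 + duty 9338.90 + delivery 1963.39 = 16533.44

Buyer's account: CHF 16533.44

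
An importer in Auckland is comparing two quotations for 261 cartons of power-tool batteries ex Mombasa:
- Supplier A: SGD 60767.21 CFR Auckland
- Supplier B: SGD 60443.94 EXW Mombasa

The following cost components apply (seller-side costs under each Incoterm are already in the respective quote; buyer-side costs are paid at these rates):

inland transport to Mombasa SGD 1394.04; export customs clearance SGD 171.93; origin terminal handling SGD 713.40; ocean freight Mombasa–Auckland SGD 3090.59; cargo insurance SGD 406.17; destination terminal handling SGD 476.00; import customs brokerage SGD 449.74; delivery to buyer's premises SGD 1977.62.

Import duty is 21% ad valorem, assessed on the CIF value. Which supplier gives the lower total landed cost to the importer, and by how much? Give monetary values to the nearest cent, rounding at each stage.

Supplier A (CFR):
CIF value = CFR price + insurance = 60767.21 + 406.17 = 61173.38
Import duty = 61173.38 × 21% = 12846.41
Buyer bears (A): 406.17 + 476.00 + 449.74 + 1977.62 = 3309.53
Landed cost (A) = invoice 60767.21 + 3309.53 + duty 12846.41 = 76923.15
Supplier B (EXW):
CIF value = EXW price + inland to port + export clearance + origin terminal + freight + insurance = 60443.94 + 1394.04 + 171.93 + 713.40 + 3090.59 + 406.17 = 66220.07
Import duty = 66220.07 × 21% = 13906.21
Buyer bears (B): 1394.04 + 171.93 + 713.40 + 3090.59 + 406.17 + 476.00 + 449.74 + 1977.62 = 8679.49
Landed cost (B) = invoice 60443.94 + 8679.49 + duty 13906.21 = 83029.64
Difference = |76923.15 − 83029.64| = 6106.49

Supplier A is cheaper by SGD 6106.49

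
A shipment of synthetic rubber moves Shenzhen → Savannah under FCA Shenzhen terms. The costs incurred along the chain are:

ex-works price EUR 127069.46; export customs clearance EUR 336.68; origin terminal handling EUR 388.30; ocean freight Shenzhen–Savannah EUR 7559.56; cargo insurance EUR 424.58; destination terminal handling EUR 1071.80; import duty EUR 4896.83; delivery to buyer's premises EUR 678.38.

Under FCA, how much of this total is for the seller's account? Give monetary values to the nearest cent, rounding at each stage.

Seller's account: EUR 127406.14

FCA: the seller delivers export-cleared goods to the carrier; the buyer bears costs from that point.
Seller's account: goods 127069.46 + export clearance 336.68 = 127406.14
Buyer's account: origin terminal 388.30 + freight 7559.56 + insurance 424.58 + destination terminal 1071.80 + duty 4896.83 + delivery 678.38 = 15019.45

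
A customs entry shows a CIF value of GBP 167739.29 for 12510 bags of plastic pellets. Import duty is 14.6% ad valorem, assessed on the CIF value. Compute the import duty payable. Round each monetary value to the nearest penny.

Import duty: GBP 24489.94

Import duty = 167739.29 × 14.6% = 24489.94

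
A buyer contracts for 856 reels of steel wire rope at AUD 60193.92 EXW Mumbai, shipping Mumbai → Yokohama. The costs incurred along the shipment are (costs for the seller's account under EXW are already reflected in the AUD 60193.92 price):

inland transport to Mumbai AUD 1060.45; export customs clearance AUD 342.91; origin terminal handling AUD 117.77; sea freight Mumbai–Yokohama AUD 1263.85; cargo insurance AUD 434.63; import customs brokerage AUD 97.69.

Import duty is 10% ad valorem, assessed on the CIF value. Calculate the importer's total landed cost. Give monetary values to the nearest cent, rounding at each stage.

EXW: the seller makes goods available at their premises; the buyer bears all onward costs.
CIF value = EXW price + inland to port + export clearance + origin terminal + freight + insurance = 60193.92 + 1060.45 + 342.91 + 117.77 + 1263.85 + 434.63 = 63413.53
Import duty = 63413.53 × 10% = 6341.35
Buyer bears: inland to port 1060.45 + export clearance 342.91 + origin terminal 117.77 + freight 1263.85 + insurance 434.63 + brokerage 97.69 + duty 6341.35 = 9658.65
Landed cost = invoice 60193.92 + 9658.65 = 69852.57

Total landed cost: AUD 69852.57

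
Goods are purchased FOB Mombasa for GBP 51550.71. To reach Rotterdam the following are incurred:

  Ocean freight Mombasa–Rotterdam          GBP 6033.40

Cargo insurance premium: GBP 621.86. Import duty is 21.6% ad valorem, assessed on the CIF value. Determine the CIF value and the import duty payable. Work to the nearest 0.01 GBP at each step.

CIF value: GBP 58205.97; import duty: GBP 12572.49

CIF = FOB price + freight + insurance
CIF = 51550.71 + 6033.40 + 621.86 = 58205.97
Import duty = 58205.97 × 21.6% = 12572.49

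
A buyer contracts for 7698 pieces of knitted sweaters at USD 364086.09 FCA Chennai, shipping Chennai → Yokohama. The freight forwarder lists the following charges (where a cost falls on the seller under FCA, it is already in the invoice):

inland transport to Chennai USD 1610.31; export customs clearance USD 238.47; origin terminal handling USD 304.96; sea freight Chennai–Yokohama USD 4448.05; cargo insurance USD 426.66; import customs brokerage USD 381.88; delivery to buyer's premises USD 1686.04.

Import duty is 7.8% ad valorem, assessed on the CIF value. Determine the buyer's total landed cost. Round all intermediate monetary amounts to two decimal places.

Total landed cost: USD 400136.41

FCA: the seller delivers export-cleared goods to the carrier; the buyer bears costs from that point.
Already in the invoice (seller's account under FCA): inland to port, export clearance — exclude.
CIF value = FCA price + origin terminal + freight + insurance = 364086.09 + 304.96 + 4448.05 + 426.66 = 369265.76
Import duty = 369265.76 × 7.8% = 28802.73
Buyer bears: origin terminal 304.96 + freight 4448.05 + insurance 426.66 + brokerage 381.88 + delivery 1686.04 + duty 28802.73 = 36050.32
Landed cost = invoice 364086.09 + 36050.32 = 400136.41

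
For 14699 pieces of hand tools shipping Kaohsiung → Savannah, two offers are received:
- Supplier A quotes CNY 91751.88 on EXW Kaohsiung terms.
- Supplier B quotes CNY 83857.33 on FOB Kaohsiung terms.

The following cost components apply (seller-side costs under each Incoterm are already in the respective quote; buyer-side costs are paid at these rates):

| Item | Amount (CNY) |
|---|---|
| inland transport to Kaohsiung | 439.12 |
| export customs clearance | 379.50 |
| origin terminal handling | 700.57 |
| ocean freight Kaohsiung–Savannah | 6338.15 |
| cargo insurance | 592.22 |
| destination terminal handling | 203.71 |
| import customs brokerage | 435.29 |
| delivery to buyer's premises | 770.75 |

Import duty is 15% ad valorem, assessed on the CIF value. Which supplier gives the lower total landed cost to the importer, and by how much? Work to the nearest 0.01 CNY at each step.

Supplier B is cheaper by CNY 10825.80

Supplier A (EXW):
CIF value = EXW price + inland to port + export clearance + origin terminal + freight + insurance = 91751.88 + 439.12 + 379.50 + 700.57 + 6338.15 + 592.22 = 100201.44
Import duty = 100201.44 × 15% = 15030.22
Buyer bears (A): 439.12 + 379.50 + 700.57 + 6338.15 + 592.22 + 203.71 + 435.29 + 770.75 = 9859.31
Landed cost (A) = invoice 91751.88 + 9859.31 + duty 15030.22 = 116641.41
Supplier B (FOB):
CIF value = FOB price + freight + insurance = 83857.33 + 6338.15 + 592.22 = 90787.70
Import duty = 90787.70 × 15% = 13618.16
Buyer bears (B): 6338.15 + 592.22 + 203.71 + 435.29 + 770.75 = 8340.12
Landed cost (B) = invoice 83857.33 + 8340.12 + duty 13618.16 = 105815.61
Difference = |116641.41 − 105815.61| = 10825.80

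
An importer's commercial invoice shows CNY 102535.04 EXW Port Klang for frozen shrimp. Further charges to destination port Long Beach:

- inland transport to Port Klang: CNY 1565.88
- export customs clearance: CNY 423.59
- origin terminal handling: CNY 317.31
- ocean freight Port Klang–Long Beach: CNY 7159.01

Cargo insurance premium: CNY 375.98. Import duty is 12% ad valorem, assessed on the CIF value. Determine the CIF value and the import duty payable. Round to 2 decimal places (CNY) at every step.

CIF value: CNY 112376.81; import duty: CNY 13485.22

CIF = EXW price + pre-shipment costs + freight + insurance
CIF = 102535.04 + 1565.88 + 423.59 + 317.31 + 7159.01 + 375.98 = 112376.81
Import duty = 112376.81 × 12% = 13485.22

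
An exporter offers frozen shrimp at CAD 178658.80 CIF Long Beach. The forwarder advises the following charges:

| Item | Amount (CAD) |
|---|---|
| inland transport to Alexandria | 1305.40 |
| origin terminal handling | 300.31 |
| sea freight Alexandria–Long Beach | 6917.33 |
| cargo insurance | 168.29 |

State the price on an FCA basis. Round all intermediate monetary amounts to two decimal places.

FCA price: CAD 171272.87

Not relevant to the conversion: inland to port — on the seller under both CIF and FCA; already in the CIF price and stays in the FCA price.
From CIF to FCA, the seller no longer bears: origin terminal, freight, insurance.
FCA price = 178658.80 − 300.31 − 6917.33 − 168.29 = 171272.87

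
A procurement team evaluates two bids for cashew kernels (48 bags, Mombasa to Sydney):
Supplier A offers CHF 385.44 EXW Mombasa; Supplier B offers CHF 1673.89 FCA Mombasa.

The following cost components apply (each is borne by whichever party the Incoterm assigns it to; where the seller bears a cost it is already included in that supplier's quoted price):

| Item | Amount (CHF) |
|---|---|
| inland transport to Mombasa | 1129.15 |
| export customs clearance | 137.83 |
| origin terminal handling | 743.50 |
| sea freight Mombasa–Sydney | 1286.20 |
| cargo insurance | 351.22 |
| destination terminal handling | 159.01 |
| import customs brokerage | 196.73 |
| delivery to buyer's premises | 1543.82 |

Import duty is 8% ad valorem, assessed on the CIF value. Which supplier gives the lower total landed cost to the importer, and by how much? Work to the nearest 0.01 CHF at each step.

Supplier A is cheaper by CHF 23.18

Supplier A (EXW):
CIF value = EXW price + inland to port + export clearance + origin terminal + freight + insurance = 385.44 + 1129.15 + 137.83 + 743.50 + 1286.20 + 351.22 = 4033.34
Import duty = 4033.34 × 8% = 322.67
Buyer bears (A): 1129.15 + 137.83 + 743.50 + 1286.20 + 351.22 + 159.01 + 196.73 + 1543.82 = 5547.46
Landed cost (A) = invoice 385.44 + 5547.46 + duty 322.67 = 6255.57
Supplier B (FCA):
CIF value = FCA price + origin terminal + freight + insurance = 1673.89 + 743.50 + 1286.20 + 351.22 = 4054.81
Import duty = 4054.81 × 8% = 324.38
Buyer bears (B): 743.50 + 1286.20 + 351.22 + 159.01 + 196.73 + 1543.82 = 4280.48
Landed cost (B) = invoice 1673.89 + 4280.48 + duty 324.38 = 6278.75
Difference = |6255.57 − 6278.75| = 23.18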